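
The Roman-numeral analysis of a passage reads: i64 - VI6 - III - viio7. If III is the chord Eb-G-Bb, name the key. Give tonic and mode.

The anchor chord is a major triad on Eb, labeled III.
If Eb is scale degree 3 and the mode makes that degree carry a major triad, the tonic is C and the mode is minor.

C minor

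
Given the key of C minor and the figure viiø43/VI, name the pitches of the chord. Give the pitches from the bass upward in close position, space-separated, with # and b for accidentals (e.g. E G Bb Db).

The slash marks an applied leading-tone chord: viio of VI. In C minor, VI is Ab, so the leading tone to it is G, a half step below.
Building a half-diminished seventh chord on G gives G-Bb-Db-F.
With the 43 figure the chord is in second inversion; from the bass Db upward in close position it reads Db-F-G-Bb.

Db F G Bb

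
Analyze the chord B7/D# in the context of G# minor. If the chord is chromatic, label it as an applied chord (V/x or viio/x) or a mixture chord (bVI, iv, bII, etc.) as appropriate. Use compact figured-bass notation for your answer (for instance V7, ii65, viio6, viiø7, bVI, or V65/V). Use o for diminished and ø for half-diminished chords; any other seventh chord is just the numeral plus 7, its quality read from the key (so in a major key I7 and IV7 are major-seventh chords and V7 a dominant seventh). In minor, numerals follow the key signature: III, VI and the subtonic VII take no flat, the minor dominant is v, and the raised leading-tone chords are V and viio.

Stacked in thirds the chord is B-D#-F#-A: a dominant seventh chord on B.
B is not a diatonic chord root with this quality in G# minor, but it lies a perfect fifth above E (VI), so the chord functions as an applied dominant of VI.
With D# in the bass the chord is in first inversion, so the figured bass is 65.

V65/VI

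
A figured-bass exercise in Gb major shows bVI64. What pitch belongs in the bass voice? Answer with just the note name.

Bbb

bVI in Gb major has root Ebb; the chord is Ebb-Gb-Bbb.
The figure 64 means second inversion — the fifth is in the bass.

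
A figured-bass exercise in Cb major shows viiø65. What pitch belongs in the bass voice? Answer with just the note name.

Db

viiø in Cb major has root Bb; the chord is Bb-Db-Fb-Ab.
The figure 65 means first inversion — the third is in the bass.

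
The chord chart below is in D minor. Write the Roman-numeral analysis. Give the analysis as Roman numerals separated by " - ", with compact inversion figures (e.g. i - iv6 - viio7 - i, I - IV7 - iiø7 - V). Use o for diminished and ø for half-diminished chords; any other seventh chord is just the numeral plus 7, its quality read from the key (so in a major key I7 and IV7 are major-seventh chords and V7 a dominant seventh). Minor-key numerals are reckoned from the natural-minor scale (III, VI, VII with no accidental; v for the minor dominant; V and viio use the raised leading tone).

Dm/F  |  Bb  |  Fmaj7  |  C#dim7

Dm/F: minor triad on D = scale degree 1 → i6.
Bb: major triad on Bb = scale degree 6 → VI.
Fmaj7 has root F, degree 3 in D minor, so III7.
C#dim7: root C# is the leading tone; fully diminished seventh chord there is viio7.

i6 - VI - III7 - viio7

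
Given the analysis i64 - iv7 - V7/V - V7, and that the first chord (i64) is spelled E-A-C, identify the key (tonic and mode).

A minor

The anchor chord is a minor triad on A, labeled i64.
If A is scale degree 1 and the mode makes that degree carry a minor triad, the tonic is A and the mode is minor.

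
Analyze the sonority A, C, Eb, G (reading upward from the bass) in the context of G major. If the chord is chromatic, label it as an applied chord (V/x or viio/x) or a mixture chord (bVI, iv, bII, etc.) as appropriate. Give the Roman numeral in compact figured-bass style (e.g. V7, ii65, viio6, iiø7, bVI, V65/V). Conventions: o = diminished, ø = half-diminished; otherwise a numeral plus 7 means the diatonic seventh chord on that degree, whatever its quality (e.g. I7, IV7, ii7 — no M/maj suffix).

Stacked in thirds the chord is A-C-Eb-G: a half-diminished seventh chord on A.
A is the second degree of G major. This is the half-diminished supertonic seventh, borrowed from the parallel minor.

iiø7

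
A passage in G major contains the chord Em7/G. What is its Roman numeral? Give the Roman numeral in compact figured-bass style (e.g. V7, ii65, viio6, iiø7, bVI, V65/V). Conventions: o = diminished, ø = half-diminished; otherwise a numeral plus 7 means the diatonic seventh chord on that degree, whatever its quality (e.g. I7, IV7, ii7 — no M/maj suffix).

vi65

The pitches E-G-B-D form a minor seventh chord rooted on E.
In G major, E is the submediant; the diatonic minor seventh chord there is vi7.
With G in the bass the chord is in first inversion, so the figured bass is 65.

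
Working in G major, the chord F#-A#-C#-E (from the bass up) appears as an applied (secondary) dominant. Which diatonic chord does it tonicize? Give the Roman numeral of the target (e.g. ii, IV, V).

iii

The chord is a dominant seventh chord on F#.
A dominant resolves down a perfect fifth: F# → B. In G major, B is scale degree 3, i.e. iii.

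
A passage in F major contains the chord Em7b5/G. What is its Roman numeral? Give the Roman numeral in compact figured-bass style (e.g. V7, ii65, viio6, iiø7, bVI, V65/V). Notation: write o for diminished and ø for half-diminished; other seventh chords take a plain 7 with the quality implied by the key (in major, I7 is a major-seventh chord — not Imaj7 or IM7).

viiø65

Stacked in thirds the chord is E-G-Bb-D: a half-diminished seventh chord on E.
In F major, E is the leading tone; the diatonic half-diminished seventh chord there is viiø7.
With G in the bass the chord is in first inversion, so the figured bass is 65.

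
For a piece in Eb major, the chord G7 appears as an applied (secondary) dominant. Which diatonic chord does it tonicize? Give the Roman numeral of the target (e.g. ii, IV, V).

vi

The chord is a dominant seventh chord on G.
A dominant resolves down a perfect fifth: G → C. In Eb major, C is scale degree 6, i.e. vi.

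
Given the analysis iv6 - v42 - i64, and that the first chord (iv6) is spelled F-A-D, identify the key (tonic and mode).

A minor

iv6 is given as F-A-D — a minor triad with root D.
If D is scale degree 4 and the mode makes that degree carry a minor triad, the tonic is A and the mode is minor.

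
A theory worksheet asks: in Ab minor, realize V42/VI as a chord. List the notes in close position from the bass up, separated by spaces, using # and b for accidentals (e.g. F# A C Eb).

Bbb Cb Eb Gb

V42/VI is a secondary dominant — the dominant seventh of VI. VI in Ab minor is Fb, so the applied chord's root is Cb, a perfect fifth above.
Building a dominant seventh chord on Cb gives Cb-Eb-Gb-Bbb.
With the 42 figure the chord is in third inversion; from the bass Bbb upward in close position it reads Bbb-Cb-Eb-Gb.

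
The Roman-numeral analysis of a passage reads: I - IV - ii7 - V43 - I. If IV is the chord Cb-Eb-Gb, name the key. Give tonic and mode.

The chord Cb is a major triad rooted on Cb; its label is IV.
IV on Cb implies Cb is the subdominant; that puts the tonic at Gb, and the uppercase numeral fits major mode.

Gb major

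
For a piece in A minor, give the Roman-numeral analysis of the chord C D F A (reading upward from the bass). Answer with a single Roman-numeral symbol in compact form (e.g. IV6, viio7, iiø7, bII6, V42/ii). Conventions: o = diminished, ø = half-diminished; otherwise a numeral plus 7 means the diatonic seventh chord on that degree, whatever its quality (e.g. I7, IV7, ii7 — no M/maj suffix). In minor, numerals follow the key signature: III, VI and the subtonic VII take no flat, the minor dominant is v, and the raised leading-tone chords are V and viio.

Stacked in thirds the chord is D-F-A-C: a minor seventh chord on D.
D is scale degree 4 in A minor, and a minor seventh chord on that degree is written iv7.
With C in the bass the chord is in third inversion, so the figured bass is 42.

iv42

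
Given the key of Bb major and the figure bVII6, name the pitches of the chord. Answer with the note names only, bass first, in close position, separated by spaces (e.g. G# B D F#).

C Eb Ab

bVII6 is a major triad on the lowered seventh degree (the subtonic), borrowed from the parallel minor. In Bb major that root is Ab.
So the chord is Ab-C-Eb, a major triad.
The figured bass 6 indicates first inversion, placing the third (C) in the bass: C-Eb-Ab.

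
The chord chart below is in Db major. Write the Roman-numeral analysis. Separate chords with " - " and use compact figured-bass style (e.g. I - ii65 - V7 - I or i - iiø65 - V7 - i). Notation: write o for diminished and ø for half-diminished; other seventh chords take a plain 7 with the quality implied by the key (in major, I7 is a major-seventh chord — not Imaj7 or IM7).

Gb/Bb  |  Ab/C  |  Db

IV6 - V6 - I

Gb/Bb has root Gb, degree 4 in Db major, so IV6.
Ab/C: root Ab is the dominant; major triad there is V6.
Db has root Db, degree 1 in Db major, so I.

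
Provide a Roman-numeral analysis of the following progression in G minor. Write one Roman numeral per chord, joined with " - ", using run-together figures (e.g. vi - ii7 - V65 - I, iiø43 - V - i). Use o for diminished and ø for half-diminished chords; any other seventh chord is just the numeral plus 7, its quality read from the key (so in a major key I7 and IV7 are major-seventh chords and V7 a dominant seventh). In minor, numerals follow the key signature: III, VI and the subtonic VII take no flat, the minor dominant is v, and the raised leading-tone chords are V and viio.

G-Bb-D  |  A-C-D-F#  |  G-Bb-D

G-Bb-D has root G, degree 1 in G minor, so i.
A-C-D-F#: dominant seventh chord on D = scale degree 5 → V43.
G-Bb-D: minor triad on G = scale degree 1 → i.

i - V43 - i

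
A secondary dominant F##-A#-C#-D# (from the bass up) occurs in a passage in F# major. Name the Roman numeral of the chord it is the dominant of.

The chord is a dominant seventh chord on D#.
A dominant resolves down a perfect fifth: D# → G#. In F# major, G# is scale degree 2, i.e. ii.

ii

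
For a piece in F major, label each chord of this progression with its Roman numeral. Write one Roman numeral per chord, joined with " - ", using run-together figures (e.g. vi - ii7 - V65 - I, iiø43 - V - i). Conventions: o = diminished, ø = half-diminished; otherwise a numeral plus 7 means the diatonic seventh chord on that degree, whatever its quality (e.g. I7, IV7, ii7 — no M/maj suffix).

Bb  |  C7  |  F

Bb: root Bb is the subdominant; major triad there is IV.
C7 has root C, degree 5 in F major, so V7.
F: root F is the tonic; major triad there is I.

IV - V7 - I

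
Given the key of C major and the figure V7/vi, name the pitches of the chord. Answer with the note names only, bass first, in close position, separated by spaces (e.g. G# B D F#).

E G# B D

The slash means an applied dominant: we want the dominant of vi. In C major, vi is A minor, and its dominant is built on E.
Building a dominant seventh chord on E gives E-G#-B-D.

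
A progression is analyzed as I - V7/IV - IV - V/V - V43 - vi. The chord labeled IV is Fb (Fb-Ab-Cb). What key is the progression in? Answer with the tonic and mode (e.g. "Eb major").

The chord Fb is a major triad rooted on Fb; its label is IV.
IV on Fb implies Fb is the subdominant; that puts the tonic at Cb, and the uppercase numeral fits major mode.

Cb major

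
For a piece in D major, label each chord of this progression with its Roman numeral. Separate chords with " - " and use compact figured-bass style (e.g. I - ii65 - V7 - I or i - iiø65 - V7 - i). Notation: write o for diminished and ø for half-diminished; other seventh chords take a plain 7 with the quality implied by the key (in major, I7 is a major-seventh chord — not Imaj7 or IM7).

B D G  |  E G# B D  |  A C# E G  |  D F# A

IV6 - V7/V - V7 - I

B-D-G: major triad on G = scale degree 4 → IV6.
E-G#-B-D: a dominant seventh chord on E, the applied dominant of V → V7/V.
A-C#-E-G: root A is the dominant; dominant seventh chord there is V7.
D-F#-A: root D is the tonic; major triad there is I.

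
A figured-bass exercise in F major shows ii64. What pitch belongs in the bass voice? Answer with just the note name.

D

ii in F major has root G; the chord is G-Bb-D.
The figure 64 means second inversion — the fifth is in the bass.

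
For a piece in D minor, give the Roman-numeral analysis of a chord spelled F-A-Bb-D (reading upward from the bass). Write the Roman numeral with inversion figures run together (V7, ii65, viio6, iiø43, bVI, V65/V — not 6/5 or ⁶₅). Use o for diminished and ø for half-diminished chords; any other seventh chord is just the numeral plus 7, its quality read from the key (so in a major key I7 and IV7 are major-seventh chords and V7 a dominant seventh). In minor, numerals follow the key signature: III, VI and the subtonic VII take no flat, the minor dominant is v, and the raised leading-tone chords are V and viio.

VI43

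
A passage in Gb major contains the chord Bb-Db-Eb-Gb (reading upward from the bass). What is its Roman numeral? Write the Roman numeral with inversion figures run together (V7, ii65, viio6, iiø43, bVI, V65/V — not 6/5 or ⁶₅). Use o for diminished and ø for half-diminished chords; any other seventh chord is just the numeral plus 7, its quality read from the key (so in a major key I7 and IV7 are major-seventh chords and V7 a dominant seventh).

vi43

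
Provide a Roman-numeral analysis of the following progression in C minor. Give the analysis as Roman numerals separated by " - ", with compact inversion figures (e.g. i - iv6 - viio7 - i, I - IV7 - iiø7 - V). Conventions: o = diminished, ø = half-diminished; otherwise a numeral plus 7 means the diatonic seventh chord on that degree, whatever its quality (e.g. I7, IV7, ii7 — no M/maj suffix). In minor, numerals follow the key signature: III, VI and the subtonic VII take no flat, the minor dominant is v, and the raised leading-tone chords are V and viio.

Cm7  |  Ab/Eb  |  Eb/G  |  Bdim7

Cm7: root C is the tonic; minor seventh chord there is i7.
Ab/Eb has root Ab, degree 6 in C minor, so VI64.
Eb/G: root Eb is the mediant; major triad there is III6.
Bdim7 has root B, degree 7 in C minor, so viio7.

i7 - VI64 - III6 - viio7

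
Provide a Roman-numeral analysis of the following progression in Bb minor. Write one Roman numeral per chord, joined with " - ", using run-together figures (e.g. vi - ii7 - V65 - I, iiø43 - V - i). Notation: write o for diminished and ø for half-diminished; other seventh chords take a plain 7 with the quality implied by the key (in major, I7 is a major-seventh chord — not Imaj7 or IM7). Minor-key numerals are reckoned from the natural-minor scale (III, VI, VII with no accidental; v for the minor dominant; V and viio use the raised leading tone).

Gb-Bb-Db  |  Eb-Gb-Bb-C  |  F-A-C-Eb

Gb-Bb-Db: root Gb is the submediant; major triad there is VI.
Eb-Gb-Bb-C: half-diminished seventh chord on C = scale degree 2 → iiø65.
F-A-C-Eb: root F is the dominant; dominant seventh chord there is V7.

VI - iiø65 - V7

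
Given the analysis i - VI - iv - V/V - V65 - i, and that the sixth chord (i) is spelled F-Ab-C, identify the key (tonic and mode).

i is given as F-Ab-C — a minor triad with root F.
If F is scale degree 1 and the mode makes that degree carry a minor triad, the tonic is F and the mode is minor.

F minor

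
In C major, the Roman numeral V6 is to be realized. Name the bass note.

B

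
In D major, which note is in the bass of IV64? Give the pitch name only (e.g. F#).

D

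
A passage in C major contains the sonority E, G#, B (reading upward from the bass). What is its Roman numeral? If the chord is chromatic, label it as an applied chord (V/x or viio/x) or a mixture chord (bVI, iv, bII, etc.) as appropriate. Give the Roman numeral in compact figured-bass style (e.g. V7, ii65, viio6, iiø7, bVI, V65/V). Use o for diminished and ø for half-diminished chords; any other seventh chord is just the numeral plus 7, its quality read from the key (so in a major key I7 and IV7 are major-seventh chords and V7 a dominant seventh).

Stacked in thirds the chord is E-G#-B: a major triad on E.
E is not a diatonic chord root with this quality in C major, but it lies a perfect fifth above A (vi), so the chord functions as an applied dominant of vi.

V/vi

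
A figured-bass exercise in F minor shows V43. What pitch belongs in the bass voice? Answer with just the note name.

G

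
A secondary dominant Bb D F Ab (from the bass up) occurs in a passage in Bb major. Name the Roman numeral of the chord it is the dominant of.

IV

The chord is a dominant seventh chord on Bb.
A dominant resolves down a perfect fifth: Bb → Eb. In Bb major, Eb is scale degree 4, i.e. IV.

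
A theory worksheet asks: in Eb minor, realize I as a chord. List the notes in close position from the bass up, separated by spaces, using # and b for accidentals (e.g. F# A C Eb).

Eb G Bb

I is the major tonic (Picardy third), borrowed from the parallel major. In Eb minor that root is Eb.
So the chord is Eb-G-Bb, a major triad.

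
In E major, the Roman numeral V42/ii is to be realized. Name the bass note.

B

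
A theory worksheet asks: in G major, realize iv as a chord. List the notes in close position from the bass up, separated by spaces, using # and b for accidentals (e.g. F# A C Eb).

iv is the minor subdominant, borrowed from the parallel minor. In G major that root is C.
So the chord is C-Eb-G.

C Eb G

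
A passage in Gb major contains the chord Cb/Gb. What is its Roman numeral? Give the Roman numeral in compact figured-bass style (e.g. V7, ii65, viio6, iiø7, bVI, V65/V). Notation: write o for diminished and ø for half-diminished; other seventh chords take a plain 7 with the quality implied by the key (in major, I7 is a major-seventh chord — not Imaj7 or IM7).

IV64

Stacked in thirds the chord is Cb-Eb-Gb: a major triad on Cb.
In Gb major, Cb is the subdominant; the diatonic major triad there is IV.
With Gb in the bass the chord is in second inversion, so the figured bass is 64.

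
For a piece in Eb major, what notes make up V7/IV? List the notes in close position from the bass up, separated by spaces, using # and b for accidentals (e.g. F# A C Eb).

The slash means an applied dominant: we want the dominant of IV. In Eb major, IV is Ab major, and its dominant is built on Eb.
Building a dominant seventh chord on Eb gives Eb-G-Bb-Db.

Eb G Bb Db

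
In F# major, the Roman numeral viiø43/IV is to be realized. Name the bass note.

The applied chord viiø43/IV is rooted on A#: A#-C#-E-G#.
The figure 43 means second inversion — the fifth is in the bass.

E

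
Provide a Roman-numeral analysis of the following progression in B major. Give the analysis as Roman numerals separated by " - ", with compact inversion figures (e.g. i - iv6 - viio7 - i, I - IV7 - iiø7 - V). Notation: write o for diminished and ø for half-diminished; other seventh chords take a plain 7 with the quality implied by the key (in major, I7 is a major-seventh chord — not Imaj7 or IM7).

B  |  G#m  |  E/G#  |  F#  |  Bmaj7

I - vi - IV6 - V - I7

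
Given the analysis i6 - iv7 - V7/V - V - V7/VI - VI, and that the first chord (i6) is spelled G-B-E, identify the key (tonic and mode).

The chord Em/G is a minor triad rooted on E; its label is i6.
If E is scale degree 1 and the mode makes that degree carry a minor triad, the tonic is E and the mode is minor.

E minor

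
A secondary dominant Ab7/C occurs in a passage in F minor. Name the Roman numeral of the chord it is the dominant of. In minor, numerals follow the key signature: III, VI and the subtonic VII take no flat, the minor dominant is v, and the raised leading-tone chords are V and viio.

The chord is a dominant seventh chord on Ab.
A dominant resolves down a perfect fifth: Ab → Db. In F minor, Db is scale degree 6, i.e. VI.

VI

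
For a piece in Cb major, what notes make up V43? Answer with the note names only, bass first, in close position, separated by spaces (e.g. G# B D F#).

In Cb major, the fifth degree is Gb, and the diatonic chord built there is a dominant seventh chord.
That chord is spelled Gb-Bb-Db-Fb.
The figured bass 43 indicates second inversion, placing the fifth (Db) in the bass: Db-Fb-Gb-Bb.

Db Fb Gb Bb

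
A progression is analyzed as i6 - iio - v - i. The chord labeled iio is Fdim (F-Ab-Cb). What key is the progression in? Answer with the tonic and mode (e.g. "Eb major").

Eb minor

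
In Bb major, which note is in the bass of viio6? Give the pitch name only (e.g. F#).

C

viio in Bb major has root A; the chord is A-C-Eb.
The figure 6 means first inversion — the third is in the bass.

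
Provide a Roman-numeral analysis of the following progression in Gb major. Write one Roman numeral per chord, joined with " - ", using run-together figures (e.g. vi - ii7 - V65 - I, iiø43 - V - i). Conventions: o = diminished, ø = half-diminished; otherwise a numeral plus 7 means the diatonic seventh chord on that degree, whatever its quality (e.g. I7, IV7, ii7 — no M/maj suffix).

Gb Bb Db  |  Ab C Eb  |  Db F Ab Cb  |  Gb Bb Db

Gb-Bb-Db: root Gb is the tonic; major triad there is I.
Ab-C-Eb: chromatic; Ab is V of V, so V/V.
Db-F-Ab-Cb: root Db is the dominant; dominant seventh chord there is V7.
Gb-Bb-Db: root Gb is the tonic; major triad there is I.

I - V/V - V7 - I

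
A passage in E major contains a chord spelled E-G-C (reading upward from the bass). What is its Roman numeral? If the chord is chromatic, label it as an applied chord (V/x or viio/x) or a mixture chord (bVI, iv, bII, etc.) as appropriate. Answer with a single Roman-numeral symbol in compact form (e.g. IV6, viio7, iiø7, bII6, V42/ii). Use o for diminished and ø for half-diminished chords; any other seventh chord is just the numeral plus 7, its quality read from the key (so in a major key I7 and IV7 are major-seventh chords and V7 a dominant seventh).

bVI6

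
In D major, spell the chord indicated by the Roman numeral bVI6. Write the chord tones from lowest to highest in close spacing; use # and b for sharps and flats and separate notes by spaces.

D F Bb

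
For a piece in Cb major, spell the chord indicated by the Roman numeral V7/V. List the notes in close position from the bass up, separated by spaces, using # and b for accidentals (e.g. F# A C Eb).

The slash means an applied dominant: we want the dominant of V. In Cb major, V is Gb major, and its dominant is built on Db.
Building a dominant seventh chord on Db gives Db-F-Ab-Cb.

Db F Ab Cb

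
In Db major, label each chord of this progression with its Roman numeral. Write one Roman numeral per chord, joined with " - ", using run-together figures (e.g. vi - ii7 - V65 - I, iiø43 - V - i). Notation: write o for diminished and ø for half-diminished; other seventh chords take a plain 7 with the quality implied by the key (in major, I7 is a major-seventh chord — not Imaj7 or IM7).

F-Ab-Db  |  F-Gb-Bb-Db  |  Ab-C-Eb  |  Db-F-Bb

I6 - IV42 - V - vi6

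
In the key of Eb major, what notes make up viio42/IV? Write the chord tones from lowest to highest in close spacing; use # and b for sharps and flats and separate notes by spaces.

Fb G Bb Db

viio42/IV is a secondary leading-tone chord. The target IV is Ab in Eb major; the applied chord is rooted a semitone below, on G.
Building a fully diminished seventh chord on G gives G-Bb-Db-Fb.
With the 42 figure the chord is in third inversion; from the bass Fb upward in close position it reads Fb-G-Bb-Db.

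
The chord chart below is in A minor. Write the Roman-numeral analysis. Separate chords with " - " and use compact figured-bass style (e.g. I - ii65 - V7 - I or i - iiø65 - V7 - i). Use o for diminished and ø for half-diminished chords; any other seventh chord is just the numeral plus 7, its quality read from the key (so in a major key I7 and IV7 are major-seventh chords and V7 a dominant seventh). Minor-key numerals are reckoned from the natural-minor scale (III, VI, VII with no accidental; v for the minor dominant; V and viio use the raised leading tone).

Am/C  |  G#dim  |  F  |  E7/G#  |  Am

i6 - viio - VI - V65 - i

Am/C: root A is the tonic; minor triad there is i6.
G#dim: root G# is the leading tone; diminished triad there is viio.
F: root F is the submediant; major triad there is VI.
E7/G#: root E is the dominant; dominant seventh chord there is V65.
Am has root A, degree 1 in A minor, so i.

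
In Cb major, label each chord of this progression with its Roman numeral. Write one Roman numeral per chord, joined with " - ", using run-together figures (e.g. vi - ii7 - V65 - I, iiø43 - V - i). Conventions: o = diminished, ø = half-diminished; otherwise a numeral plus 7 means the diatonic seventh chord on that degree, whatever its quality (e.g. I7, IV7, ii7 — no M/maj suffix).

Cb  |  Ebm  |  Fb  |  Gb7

I - iii - IV - V7

Cb: root Cb is the tonic; major triad there is I.
Ebm: minor triad on Eb = scale degree 3 → iii.
Fb has root Fb, degree 4 in Cb major, so IV.
Gb7 has root Gb, degree 5 in Cb major, so V7.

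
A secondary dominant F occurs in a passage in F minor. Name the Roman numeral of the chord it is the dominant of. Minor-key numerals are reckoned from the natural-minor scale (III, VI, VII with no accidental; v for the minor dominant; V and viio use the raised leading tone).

iv

The chord is a major triad on F.
A dominant resolves down a perfect fifth: F → Bb. In F minor, Bb is scale degree 4, i.e. iv.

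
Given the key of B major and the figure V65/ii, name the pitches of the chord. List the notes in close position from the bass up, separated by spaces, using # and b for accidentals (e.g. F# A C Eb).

V65/ii is a secondary dominant — the dominant seventh of ii. ii in B major is C#, so the applied chord's root is G#, a perfect fifth above.
Building a dominant seventh chord on G# gives G#-B#-D#-F#.
With the 65 figure the chord is in first inversion; from the bass B# upward in close position it reads B#-D#-F#-G#.

B# D# F# G#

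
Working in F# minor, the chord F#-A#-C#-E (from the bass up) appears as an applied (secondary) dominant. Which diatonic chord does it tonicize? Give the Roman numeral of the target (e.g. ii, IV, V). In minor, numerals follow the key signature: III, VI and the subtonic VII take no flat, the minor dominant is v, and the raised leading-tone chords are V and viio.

The chord is a dominant seventh chord on F#.
A dominant resolves down a perfect fifth: F# → B. In F# minor, B is scale degree 4, i.e. iv.

iv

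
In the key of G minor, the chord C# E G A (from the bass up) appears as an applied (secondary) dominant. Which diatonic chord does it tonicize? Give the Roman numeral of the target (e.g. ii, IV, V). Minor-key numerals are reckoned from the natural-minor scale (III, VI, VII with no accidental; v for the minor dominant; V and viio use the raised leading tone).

V

The chord is a dominant seventh chord on A.
A dominant resolves down a perfect fifth: A → D. In G minor, D is scale degree 5, i.e. V.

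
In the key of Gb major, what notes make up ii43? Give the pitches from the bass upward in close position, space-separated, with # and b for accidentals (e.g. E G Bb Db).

Eb Gb Ab Cb

The numeral's case and figure indicate a minor seventh chord. In Gb major its root, scale degree 2, is Ab.
That chord is spelled Ab-Cb-Eb-Gb.
The figured bass 43 indicates second inversion, placing the fifth (Eb) in the bass: Eb-Gb-Ab-Cb.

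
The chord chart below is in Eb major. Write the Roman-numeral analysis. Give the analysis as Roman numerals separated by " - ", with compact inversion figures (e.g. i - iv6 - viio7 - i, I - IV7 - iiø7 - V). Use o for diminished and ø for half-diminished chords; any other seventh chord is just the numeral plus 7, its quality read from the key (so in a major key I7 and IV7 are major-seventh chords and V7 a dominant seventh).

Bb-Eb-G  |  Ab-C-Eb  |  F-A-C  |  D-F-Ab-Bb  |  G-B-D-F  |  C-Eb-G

Bb-Eb-G: root Eb is the tonic; major triad there is I64.
Ab-C-Eb: root Ab is the subdominant; major triad there is IV.
F-A-C is the secondary dominant of V (major triad on F): V/V.
D-F-Ab-Bb: dominant seventh chord on Bb = scale degree 5 → V65.
G-B-D-F: a dominant seventh chord on G, the applied dominant of vi → V7/vi.
C-Eb-G has root C, degree 6 in Eb major, so vi.

I64 - IV - V/V - V65 - V7/vi - vi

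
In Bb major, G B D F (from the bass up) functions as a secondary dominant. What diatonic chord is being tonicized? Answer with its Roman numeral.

The chord is a dominant seventh chord on G.
A dominant resolves down a perfect fifth: G → C. In Bb major, C is scale degree 2, i.e. ii.

ii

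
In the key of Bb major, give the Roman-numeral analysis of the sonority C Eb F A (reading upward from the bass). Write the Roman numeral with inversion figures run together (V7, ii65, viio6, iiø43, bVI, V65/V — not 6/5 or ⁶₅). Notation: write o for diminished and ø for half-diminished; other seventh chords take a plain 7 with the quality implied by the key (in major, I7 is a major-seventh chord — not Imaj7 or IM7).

The pitches F-A-C-Eb form a dominant seventh chord rooted on F.
In Bb major, F is the dominant; the diatonic dominant seventh chord there is V7.
With C in the bass the chord is in second inversion, so the figured bass is 43.

V43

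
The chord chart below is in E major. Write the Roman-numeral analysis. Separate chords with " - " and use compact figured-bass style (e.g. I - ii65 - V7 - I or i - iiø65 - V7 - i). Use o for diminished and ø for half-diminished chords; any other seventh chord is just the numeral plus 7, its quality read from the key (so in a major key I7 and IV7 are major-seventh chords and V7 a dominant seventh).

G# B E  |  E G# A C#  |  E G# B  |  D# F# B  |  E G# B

I6 - IV43 - I - V6 - I

G#-B-E: root E is the tonic; major triad there is I6.
E-G#-A-C#: major seventh chord on A = scale degree 4 → IV43.
E-G#-B: root E is the tonic; major triad there is I.
D#-F#-B: major triad on B = scale degree 5 → V6.
E-G#-B has root E, degree 1 in E major, so I.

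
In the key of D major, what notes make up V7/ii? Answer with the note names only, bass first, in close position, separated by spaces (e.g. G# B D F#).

B D# F# A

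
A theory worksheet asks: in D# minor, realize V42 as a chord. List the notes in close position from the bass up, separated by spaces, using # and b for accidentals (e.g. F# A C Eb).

G# A# C## E#

In D# minor, the fifth degree is A#. The dominant is major (leading tone raised), so V is a dominant seventh chord.
Stacking thirds from A# gives A#-C##-E#-G#.
With the 42 figure the chord is in third inversion; from the bass G# upward in close position it reads G#-A#-C##-E#.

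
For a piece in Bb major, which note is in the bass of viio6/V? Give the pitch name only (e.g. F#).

G

The applied chord viio6/V is rooted on E: E-G-Bb.
The figure 6 means first inversion — the third is in the bass.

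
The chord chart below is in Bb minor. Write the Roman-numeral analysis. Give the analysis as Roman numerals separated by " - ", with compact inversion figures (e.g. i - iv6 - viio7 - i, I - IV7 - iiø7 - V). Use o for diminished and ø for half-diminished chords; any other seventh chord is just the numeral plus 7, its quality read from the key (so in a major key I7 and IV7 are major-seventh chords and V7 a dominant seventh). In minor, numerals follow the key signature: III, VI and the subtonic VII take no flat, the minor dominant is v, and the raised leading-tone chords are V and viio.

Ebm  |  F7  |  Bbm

iv - V7 - i

Ebm: minor triad on Eb = scale degree 4 → iv.
F7: dominant seventh chord on F = scale degree 5 → V7.
Bbm: root Bb is the tonic; minor triad there is i.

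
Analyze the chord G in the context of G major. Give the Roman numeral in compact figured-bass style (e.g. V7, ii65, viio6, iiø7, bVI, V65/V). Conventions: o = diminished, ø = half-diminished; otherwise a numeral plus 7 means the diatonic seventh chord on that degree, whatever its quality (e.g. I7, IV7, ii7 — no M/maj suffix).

I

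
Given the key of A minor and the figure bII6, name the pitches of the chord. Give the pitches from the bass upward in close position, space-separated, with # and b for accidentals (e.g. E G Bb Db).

D F Bb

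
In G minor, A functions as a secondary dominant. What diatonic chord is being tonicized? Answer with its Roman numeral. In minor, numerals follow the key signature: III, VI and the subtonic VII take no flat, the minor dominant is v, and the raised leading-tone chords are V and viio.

The chord is a major triad on A.
A dominant resolves down a perfect fifth: A → D. In G minor, D is scale degree 5, i.e. V.

V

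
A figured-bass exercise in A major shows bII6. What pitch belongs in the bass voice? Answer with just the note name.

bII in A major has root Bb; the chord is Bb-D-F.
The figure 6 means first inversion — the third is in the bass.

D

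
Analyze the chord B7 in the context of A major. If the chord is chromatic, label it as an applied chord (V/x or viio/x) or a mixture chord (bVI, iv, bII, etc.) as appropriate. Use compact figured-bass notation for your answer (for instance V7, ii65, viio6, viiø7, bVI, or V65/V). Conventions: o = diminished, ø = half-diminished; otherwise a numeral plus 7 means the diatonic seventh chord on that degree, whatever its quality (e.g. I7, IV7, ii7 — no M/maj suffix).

The pitches B-D#-F#-A form a dominant seventh chord rooted on B.
B is not a diatonic chord root with this quality in A major, but it lies a perfect fifth above E (V), so the chord functions as an applied dominant of V.

V7/V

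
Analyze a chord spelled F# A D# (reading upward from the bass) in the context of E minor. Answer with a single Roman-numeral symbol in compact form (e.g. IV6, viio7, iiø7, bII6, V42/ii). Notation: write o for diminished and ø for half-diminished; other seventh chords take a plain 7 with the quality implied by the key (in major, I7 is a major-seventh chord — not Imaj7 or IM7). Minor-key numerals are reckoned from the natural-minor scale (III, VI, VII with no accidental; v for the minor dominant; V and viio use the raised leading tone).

viio6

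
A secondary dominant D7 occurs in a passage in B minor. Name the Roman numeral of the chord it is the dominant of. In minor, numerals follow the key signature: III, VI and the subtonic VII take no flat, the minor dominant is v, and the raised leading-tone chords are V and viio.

VI

The chord is a dominant seventh chord on D.
A dominant resolves down a perfect fifth: D → G. In B minor, G is scale degree 6, i.e. VI.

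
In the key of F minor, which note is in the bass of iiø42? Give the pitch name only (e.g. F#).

iiø in F minor has root G; the chord is G-Bb-Db-F.
The figure 42 means third inversion — the seventh is in the bass.

F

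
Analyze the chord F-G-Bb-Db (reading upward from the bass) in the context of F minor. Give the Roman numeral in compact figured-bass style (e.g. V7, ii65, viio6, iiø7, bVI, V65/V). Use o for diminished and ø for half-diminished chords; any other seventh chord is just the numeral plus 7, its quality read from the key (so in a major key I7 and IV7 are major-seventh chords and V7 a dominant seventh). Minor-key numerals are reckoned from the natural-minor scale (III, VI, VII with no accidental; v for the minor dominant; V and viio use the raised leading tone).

iiø42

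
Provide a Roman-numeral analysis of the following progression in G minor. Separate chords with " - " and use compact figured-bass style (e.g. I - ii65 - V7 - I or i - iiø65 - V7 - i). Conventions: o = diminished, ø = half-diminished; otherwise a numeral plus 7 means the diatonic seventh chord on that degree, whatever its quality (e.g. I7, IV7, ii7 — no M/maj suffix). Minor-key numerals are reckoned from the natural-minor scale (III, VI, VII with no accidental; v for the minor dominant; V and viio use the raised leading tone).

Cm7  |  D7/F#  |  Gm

iv7 - V65 - i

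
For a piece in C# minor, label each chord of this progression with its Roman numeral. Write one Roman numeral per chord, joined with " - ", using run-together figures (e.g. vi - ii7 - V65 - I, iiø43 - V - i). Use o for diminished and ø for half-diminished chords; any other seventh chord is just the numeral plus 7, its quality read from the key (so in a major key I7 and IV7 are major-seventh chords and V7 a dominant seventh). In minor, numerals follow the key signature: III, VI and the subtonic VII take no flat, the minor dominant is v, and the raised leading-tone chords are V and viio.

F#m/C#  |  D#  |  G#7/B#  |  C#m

F#m/C# has root F#, degree 4 in C# minor, so iv64.
D# is the secondary dominant of V (major triad on D#): V/V.
G#7/B#: dominant seventh chord on G# = scale degree 5 → V65.
C#m has root C#, degree 1 in C# minor, so i.

iv64 - V/V - V65 - i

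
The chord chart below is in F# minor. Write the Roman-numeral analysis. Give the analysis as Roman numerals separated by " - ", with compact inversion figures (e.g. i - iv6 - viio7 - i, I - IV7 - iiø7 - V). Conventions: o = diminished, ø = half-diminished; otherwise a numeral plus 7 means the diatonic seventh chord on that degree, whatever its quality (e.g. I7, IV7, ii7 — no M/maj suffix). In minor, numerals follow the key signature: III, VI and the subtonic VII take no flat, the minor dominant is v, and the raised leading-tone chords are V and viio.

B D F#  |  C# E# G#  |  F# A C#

B-D-F# has root B, degree 4 in F# minor, so iv.
C#-E#-G# has root C#, degree 5 in F# minor, so V.
F#-A-C# has root F#, degree 1 in F# minor, so i.

iv - V - i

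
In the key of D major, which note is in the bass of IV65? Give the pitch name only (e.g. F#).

IV in D major has root G; the chord is G-B-D-F#.
The figure 65 means first inversion — the third is in the bass.

B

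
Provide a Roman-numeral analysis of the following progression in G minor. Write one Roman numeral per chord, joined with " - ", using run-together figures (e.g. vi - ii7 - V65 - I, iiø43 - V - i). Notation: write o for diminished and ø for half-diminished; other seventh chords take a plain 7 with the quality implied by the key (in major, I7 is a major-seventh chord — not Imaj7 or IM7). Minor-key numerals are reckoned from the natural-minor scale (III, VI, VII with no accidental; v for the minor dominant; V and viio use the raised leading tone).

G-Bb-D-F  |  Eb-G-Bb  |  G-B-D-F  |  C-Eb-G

i7 - VI - V7/iv - iv

G-Bb-D-F has root G, degree 1 in G minor, so i7.
Eb-G-Bb: major triad on Eb = scale degree 6 → VI.
G-B-D-F: a dominant seventh chord on G, the applied dominant of iv → V7/iv.
C-Eb-G has root C, degree 4 in G minor, so iv.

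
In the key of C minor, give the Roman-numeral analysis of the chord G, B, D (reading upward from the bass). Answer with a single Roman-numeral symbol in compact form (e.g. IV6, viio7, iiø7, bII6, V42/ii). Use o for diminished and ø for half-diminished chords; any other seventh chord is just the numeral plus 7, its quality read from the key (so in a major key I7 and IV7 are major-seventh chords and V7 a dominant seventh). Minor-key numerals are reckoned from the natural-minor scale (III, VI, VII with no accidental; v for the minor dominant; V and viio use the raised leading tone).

V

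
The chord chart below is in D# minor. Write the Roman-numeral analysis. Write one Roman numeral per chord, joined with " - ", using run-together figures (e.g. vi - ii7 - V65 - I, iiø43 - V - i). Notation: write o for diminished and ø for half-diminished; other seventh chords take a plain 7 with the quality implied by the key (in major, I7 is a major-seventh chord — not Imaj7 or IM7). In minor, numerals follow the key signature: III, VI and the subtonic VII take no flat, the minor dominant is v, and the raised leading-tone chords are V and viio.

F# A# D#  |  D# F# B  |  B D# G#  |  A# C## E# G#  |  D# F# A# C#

F#-A#-D#: minor triad on D# = scale degree 1 → i6.
D#-F#-B: major triad on B = scale degree 6 → VI6.
B-D#-G#: root G# is the subdominant; minor triad there is iv6.
A#-C##-E#-G#: root A# is the dominant; dominant seventh chord there is V7.
D#-F#-A#-C#: root D# is the tonic; minor seventh chord there is i7.

i6 - VI6 - iv6 - V7 - i7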